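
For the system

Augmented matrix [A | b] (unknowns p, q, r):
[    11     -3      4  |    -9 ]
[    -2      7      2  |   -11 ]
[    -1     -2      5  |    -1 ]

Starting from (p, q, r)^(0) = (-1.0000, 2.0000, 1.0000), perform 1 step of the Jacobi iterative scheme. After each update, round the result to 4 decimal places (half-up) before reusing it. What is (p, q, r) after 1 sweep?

Iteration 1:
  p = (-9 - (-3)·2.0000 - (4)·1.0000) / (11) = -0.6364
  q = (-11 - (-2)·-1.0000 - (2)·1.0000) / (7) = -2.1429
  r = (-1 - (-1)·-1.0000 - (-2)·2.0000) / (5) = 0.4000

(-0.6364, -2.1429, 0.4000)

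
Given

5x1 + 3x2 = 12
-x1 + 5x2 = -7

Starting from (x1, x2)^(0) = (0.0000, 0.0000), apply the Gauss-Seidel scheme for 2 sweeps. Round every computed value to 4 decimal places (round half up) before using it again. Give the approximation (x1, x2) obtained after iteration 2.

Iteration 1:
  x1 = (12 - (3)·0.0000) / (5) = 2.4000
  x2 = (-7 - (-1)·2.4000) / (5) = -0.9200
Iteration 2:
  x1 = (12 - (3)·-0.9200) / (5) = 2.9520
  x2 = (-7 - (-1)·2.9520) / (5) = -0.8096

(2.9520, -0.8096)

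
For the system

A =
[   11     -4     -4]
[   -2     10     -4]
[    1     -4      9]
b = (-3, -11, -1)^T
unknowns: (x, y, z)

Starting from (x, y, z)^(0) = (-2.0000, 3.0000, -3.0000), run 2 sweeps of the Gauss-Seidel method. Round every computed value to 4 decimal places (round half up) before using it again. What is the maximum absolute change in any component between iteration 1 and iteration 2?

Iteration 1:
  x = (-3 - (-4)·3.0000 - (-4)·-3.0000) / (11) = -0.2727
  y = (-11 - (-2)·-0.2727 - (-4)·-3.0000) / (10) = -2.3545
  z = (-1 - (1)·-0.2727 - (-4)·-2.3545) / (9) = -1.1273
Iteration 2:
  x = (-3 - (-4)·-2.3545 - (-4)·-1.1273) / (11) = -1.5388
  y = (-11 - (-2)·-1.5388 - (-4)·-1.1273) / (10) = -1.8587
  z = (-1 - (1)·-1.5388 - (-4)·-1.8587) / (9) = -0.7662
Change: (-1.2661, 0.4958, 0.3611) → max |·| = 1.2661

1.2661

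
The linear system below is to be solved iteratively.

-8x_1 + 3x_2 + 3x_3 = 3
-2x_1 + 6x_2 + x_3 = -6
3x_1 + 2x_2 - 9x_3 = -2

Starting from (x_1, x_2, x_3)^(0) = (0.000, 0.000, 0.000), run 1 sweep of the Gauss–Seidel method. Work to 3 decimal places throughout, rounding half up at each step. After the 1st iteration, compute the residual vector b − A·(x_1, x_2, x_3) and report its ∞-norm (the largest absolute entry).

Iteration 1:
  x_1 = (3 - (3)·0.000 - (3)·0.000) / (-8) = -0.375
  x_2 = (-6 - (-2)·-0.375 - (1)·0.000) / (6) = -1.125
  x_3 = (-2 - (3)·-0.375 - (2)·-1.125) / (-9) = -0.153
Residual b − A·x = (3.834, 0.153, -0.002); ∞-norm = 3.834

3.834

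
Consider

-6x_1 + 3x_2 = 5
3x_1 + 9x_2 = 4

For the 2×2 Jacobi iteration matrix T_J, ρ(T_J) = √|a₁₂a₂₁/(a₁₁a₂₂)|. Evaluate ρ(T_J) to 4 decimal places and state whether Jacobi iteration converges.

a₁₂a₂₁/(a₁₁a₂₂) = (3)·(3) / ((-6)·(9)) = -0.166667
ρ = √|-0.166667| = √0.166667 = 0.4082
ρ < 1, so Jacobi converges

0.4082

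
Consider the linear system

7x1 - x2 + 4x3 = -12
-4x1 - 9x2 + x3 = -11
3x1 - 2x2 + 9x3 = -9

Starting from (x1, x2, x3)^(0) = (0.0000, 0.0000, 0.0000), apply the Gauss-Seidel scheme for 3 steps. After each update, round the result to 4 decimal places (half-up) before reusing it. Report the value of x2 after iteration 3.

1.8269

Iteration 1:
  x1 = (-12 - (-1)·0.0000 - (4)·0.0000) / (7) = -1.7143
  x2 = (-11 - (-4)·-1.7143 - (1)·0.0000) / (-9) = 1.9841
  x3 = (-9 - (3)·-1.7143 - (-2)·1.9841) / (9) = 0.0123
Iteration 2:
  x1 = (-12 - (-1)·1.9841 - (4)·0.0123) / (7) = -1.4379
  x2 = (-11 - (-4)·-1.4379 - (1)·0.0123) / (-9) = 1.8627
  x3 = (-9 - (3)·-1.4379 - (-2)·1.8627) / (9) = -0.1068
Iteration 3:
  x1 = (-12 - (-1)·1.8627 - (4)·-0.1068) / (7) = -1.3872
  x2 = (-11 - (-4)·-1.3872 - (1)·-0.1068) / (-9) = 1.8269
  x3 = (-9 - (3)·-1.3872 - (-2)·1.8269) / (9) = -0.1316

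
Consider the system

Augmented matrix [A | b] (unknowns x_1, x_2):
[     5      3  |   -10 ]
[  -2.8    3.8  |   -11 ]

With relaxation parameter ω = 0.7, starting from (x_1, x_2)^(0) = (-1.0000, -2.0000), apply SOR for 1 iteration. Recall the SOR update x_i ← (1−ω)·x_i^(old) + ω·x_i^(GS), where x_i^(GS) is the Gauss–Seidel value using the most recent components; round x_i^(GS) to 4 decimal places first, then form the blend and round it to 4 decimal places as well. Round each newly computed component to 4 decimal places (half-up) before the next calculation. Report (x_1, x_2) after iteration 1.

(-0.8600, -3.0699)

Iteration 1:
  x_1: GS value = (-10 - (3)·-2.0000) / (5) = -0.8000;  x_1 ← (1−ω)·-1.0000 + ω·-0.8000 = -0.8600
  x_2: GS value = (-11 - (-2.8)·-0.8600) / (3.8) = -3.5284;  x_2 ← (1−ω)·-2.0000 + ω·-3.5284 = -3.0699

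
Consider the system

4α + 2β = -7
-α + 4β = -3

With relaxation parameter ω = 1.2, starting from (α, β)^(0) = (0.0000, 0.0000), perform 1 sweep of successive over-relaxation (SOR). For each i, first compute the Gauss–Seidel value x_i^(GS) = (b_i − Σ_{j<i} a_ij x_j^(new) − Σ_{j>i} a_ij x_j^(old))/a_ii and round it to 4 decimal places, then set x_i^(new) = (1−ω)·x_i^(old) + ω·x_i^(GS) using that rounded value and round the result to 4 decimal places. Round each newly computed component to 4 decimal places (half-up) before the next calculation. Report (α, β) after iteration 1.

Iteration 1:
  α: GS value = (-7 - (2)·0.0000) / (4) = -1.7500;  α ← (1−ω)·0.0000 + ω·-1.7500 = -2.1000
  β: GS value = (-3 - (-1)·-2.1000) / (4) = -1.2750;  β ← (1−ω)·0.0000 + ω·-1.2750 = -1.5300

(-2.1000, -1.5300)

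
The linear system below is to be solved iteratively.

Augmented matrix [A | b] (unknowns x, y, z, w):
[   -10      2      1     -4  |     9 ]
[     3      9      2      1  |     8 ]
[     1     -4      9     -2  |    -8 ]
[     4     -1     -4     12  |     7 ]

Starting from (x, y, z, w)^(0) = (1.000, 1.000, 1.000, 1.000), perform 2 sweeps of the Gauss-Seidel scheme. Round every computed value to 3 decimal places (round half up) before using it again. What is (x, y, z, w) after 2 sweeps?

Iteration 1:
  x = (9 - (2)·1.000 - (1)·1.000 - (-4)·1.000) / (-10) = -1.000
  y = (8 - (3)·-1.000 - (2)·1.000 - (1)·1.000) / (9) = 0.889
  z = (-8 - (1)·-1.000 - (-4)·0.889 - (-2)·1.000) / (9) = -0.160
  w = (7 - (4)·-1.000 - (-1)·0.889 - (-4)·-0.160) / (12) = 0.937
Iteration 2:
  x = (9 - (2)·0.889 - (1)·-0.160 - (-4)·0.937) / (-10) = -1.113
  y = (8 - (3)·-1.113 - (2)·-0.160 - (1)·0.937) / (9) = 1.191
  z = (-8 - (1)·-1.113 - (-4)·1.191 - (-2)·0.937) / (9) = -0.028
  w = (7 - (4)·-1.113 - (-1)·1.191 - (-4)·-0.028) / (12) = 1.044

(-1.113, 1.191, -0.028, 1.044)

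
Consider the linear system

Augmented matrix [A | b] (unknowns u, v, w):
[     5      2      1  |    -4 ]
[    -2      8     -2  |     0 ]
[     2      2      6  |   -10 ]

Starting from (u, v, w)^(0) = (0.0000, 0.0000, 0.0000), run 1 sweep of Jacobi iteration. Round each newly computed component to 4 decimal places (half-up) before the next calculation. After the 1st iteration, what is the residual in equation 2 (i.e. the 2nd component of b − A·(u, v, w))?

-4.9334

Iteration 1:
  u = (-4 - (2)·0.0000 - (1)·0.0000) / (5) = -0.8000
  v = (0 - (-2)·0.0000 - (-2)·0.0000) / (8) = 0.0000
  w = (-10 - (2)·0.0000 - (2)·0.0000) / (6) = -1.6667
Residual b − A·x = (1.6667, -4.9334, 1.6002)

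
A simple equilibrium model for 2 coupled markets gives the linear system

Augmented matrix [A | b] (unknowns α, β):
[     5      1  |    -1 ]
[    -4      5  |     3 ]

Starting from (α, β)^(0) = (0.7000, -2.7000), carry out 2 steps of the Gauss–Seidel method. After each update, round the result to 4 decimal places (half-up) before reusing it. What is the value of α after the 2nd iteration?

Iteration 1:
  α = (-1 - (1)·-2.7000) / (5) = 0.3400
  β = (3 - (-4)·0.3400) / (5) = 0.8720
Iteration 2:
  α = (-1 - (1)·0.8720) / (5) = -0.3744
  β = (3 - (-4)·-0.3744) / (5) = 0.3005

-0.3744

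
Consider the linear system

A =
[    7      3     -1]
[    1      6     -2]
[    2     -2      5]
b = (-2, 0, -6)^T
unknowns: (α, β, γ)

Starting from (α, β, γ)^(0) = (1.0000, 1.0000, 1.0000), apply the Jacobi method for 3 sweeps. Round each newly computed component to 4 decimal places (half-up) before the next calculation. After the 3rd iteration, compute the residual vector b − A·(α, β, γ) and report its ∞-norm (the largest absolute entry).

Iteration 1:
  α = (-2 - (3)·1.0000 - (-1)·1.0000) / (7) = -0.5714
  β = (0 - (1)·1.0000 - (-2)·1.0000) / (6) = 0.1667
  γ = (-6 - (2)·1.0000 - (-2)·1.0000) / (5) = -1.2000
Iteration 2:
  α = (-2 - (3)·0.1667 - (-1)·-1.2000) / (7) = -0.5286
  β = (0 - (1)·-0.5714 - (-2)·-1.2000) / (6) = -0.3048
  γ = (-6 - (2)·-0.5714 - (-2)·0.1667) / (5) = -0.9048
Iteration 3:
  α = (-2 - (3)·-0.3048 - (-1)·-0.9048) / (7) = -0.2843
  β = (0 - (1)·-0.5286 - (-2)·-0.9048) / (6) = -0.2135
  γ = (-6 - (2)·-0.5286 - (-2)·-0.3048) / (5) = -1.1105
Residual b − A·x = (-0.4799, -0.6557, -0.3059); ∞-norm = 0.6557

0.6557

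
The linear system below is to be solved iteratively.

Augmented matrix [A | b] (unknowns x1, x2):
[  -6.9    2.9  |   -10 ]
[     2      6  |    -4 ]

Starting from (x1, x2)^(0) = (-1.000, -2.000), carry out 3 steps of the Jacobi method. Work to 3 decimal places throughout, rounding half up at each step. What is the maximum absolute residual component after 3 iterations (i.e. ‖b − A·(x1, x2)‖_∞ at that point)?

Iteration 1:
  x1 = (-10 - (2.9)·-2.000) / (-6.9) = 0.609
  x2 = (-4 - (2)·-1.000) / (6) = -0.333
Iteration 2:
  x1 = (-10 - (2.9)·-0.333) / (-6.9) = 1.309
  x2 = (-4 - (2)·0.609) / (6) = -0.870
Iteration 3:
  x1 = (-10 - (2.9)·-0.870) / (-6.9) = 1.084
  x2 = (-4 - (2)·1.309) / (6) = -1.103
Residual b − A·x = (0.678, 0.450); ∞-norm = 0.678

0.678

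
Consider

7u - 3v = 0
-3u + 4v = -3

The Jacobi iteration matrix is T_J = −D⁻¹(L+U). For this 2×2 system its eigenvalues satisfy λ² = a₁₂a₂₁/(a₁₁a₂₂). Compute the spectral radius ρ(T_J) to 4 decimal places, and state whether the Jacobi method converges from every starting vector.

a₁₂a₂₁/(a₁₁a₂₂) = (-3)·(-3) / ((7)·(4)) = 0.321429
ρ = √|0.321429| = √0.321429 = 0.5669
ρ < 1, so Jacobi converges

0.5669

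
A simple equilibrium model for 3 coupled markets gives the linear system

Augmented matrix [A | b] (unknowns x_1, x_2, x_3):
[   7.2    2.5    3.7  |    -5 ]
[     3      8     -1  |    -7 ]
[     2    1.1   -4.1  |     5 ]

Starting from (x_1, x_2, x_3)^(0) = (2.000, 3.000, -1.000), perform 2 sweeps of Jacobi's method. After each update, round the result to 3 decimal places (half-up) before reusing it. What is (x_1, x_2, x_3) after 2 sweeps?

Iteration 1:
  x_1 = (-5 - (2.5)·3.000 - (3.7)·-1.000) / (7.2) = -1.222
  x_2 = (-7 - (3)·2.000 - (-1)·-1.000) / (8) = -1.750
  x_3 = (5 - (2)·2.000 - (1.1)·3.000) / (-4.1) = 0.561
Iteration 2:
  x_1 = (-5 - (2.5)·-1.750 - (3.7)·0.561) / (7.2) = -0.375
  x_2 = (-7 - (3)·-1.222 - (-1)·0.561) / (8) = -0.347
  x_3 = (5 - (2)·-1.222 - (1.1)·-1.750) / (-4.1) = -2.285

(-0.375, -0.347, -2.285)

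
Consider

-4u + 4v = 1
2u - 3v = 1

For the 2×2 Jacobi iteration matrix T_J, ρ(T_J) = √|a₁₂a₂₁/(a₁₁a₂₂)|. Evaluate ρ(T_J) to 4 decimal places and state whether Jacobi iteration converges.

0.8165

a₁₂a₂₁/(a₁₁a₂₂) = (4)·(2) / ((-4)·(-3)) = 0.666667
ρ = √|0.666667| = √0.666667 = 0.8165
ρ < 1, so Jacobi converges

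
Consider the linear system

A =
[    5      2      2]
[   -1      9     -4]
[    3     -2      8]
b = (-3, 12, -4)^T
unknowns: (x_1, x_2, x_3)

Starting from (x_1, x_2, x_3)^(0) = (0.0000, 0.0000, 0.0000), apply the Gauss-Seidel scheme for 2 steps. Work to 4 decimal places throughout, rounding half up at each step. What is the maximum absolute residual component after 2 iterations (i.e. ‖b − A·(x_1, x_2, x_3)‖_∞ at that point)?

0.7456

Iteration 1:
  x_1 = (-3 - (2)·0.0000 - (2)·0.0000) / (5) = -0.6000
  x_2 = (12 - (-1)·-0.6000 - (-4)·0.0000) / (9) = 1.2667
  x_3 = (-4 - (3)·-0.6000 - (-2)·1.2667) / (8) = 0.0417
Iteration 2:
  x_1 = (-3 - (2)·1.2667 - (2)·0.0417) / (5) = -1.1234
  x_2 = (12 - (-1)·-1.1234 - (-4)·0.0417) / (9) = 1.2270
  x_3 = (-4 - (3)·-1.1234 - (-2)·1.2270) / (8) = 0.2280
Residual b − A·x = (-0.2930, 0.7456, 0.0002); ∞-norm = 0.7456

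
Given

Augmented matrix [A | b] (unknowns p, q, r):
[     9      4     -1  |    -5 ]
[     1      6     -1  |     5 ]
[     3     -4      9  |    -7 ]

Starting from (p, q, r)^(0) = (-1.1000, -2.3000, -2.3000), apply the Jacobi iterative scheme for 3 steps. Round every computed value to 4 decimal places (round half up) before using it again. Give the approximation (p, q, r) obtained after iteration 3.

(-0.8671, 0.9049, -0.1971)

Iteration 1:
  p = (-5 - (4)·-2.3000 - (-1)·-2.3000) / (9) = 0.2111
  q = (5 - (1)·-1.1000 - (-1)·-2.3000) / (6) = 0.6333
  r = (-7 - (3)·-1.1000 - (-4)·-2.3000) / (9) = -1.4333
Iteration 2:
  p = (-5 - (4)·0.6333 - (-1)·-1.4333) / (9) = -0.9963
  q = (5 - (1)·0.2111 - (-1)·-1.4333) / (6) = 0.5593
  r = (-7 - (3)·0.2111 - (-4)·0.6333) / (9) = -0.5667
Iteration 3:
  p = (-5 - (4)·0.5593 - (-1)·-0.5667) / (9) = -0.8671
  q = (5 - (1)·-0.9963 - (-1)·-0.5667) / (6) = 0.9049
  r = (-7 - (3)·-0.9963 - (-4)·0.5593) / (9) = -0.1971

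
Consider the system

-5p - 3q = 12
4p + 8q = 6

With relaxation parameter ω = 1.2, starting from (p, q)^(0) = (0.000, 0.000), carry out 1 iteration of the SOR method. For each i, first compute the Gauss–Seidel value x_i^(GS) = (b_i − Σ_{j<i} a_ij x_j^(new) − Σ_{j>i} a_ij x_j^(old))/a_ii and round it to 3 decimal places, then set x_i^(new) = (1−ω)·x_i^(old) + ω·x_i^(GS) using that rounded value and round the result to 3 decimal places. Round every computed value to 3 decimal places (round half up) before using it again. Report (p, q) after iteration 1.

Iteration 1:
  p: GS value = (12 - (-3)·0.000) / (-5) = -2.400;  p ← (1−ω)·0.000 + ω·-2.400 = -2.880
  q: GS value = (6 - (4)·-2.880) / (8) = 2.190;  q ← (1−ω)·0.000 + ω·2.190 = 2.628

(-2.880, 2.628)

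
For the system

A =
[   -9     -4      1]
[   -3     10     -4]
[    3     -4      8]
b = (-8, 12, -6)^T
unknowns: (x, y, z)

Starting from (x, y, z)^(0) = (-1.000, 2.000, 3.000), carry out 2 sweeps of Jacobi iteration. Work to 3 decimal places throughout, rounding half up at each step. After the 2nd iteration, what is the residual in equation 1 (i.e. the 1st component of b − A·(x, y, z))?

-1.750

Iteration 1:
  x = (-8 - (-4)·2.000 - (1)·3.000) / (-9) = 0.333
  y = (12 - (-3)·-1.000 - (-4)·3.000) / (10) = 2.100
  z = (-6 - (3)·-1.000 - (-4)·2.000) / (8) = 0.625
Iteration 2:
  x = (-8 - (-4)·2.100 - (1)·0.625) / (-9) = 0.025
  y = (12 - (-3)·0.333 - (-4)·0.625) / (10) = 1.550
  z = (-6 - (3)·0.333 - (-4)·2.100) / (8) = 0.175
Residual b − A·x = (-1.750, -2.725, -1.275)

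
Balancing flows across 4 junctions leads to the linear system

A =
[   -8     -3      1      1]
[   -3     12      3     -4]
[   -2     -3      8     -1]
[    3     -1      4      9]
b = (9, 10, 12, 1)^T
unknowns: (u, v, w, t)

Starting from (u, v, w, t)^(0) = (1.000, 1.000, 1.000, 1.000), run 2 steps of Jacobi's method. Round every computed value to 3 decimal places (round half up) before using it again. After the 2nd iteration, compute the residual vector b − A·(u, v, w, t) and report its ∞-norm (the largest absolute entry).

Iteration 1:
  u = (9 - (-3)·1.000 - (1)·1.000 - (1)·1.000) / (-8) = -1.250
  v = (10 - (-3)·1.000 - (3)·1.000 - (-4)·1.000) / (12) = 1.167
  w = (12 - (-2)·1.000 - (-3)·1.000 - (-1)·1.000) / (8) = 2.250
  t = (1 - (3)·1.000 - (-1)·1.000 - (4)·1.000) / (9) = -0.556
Iteration 2:
  u = (9 - (-3)·1.167 - (1)·2.250 - (1)·-0.556) / (-8) = -1.351
  v = (10 - (-3)·-1.250 - (3)·2.250 - (-4)·-0.556) / (12) = -0.227
  w = (12 - (-2)·-1.250 - (-3)·1.167 - (-1)·-0.556) / (8) = 1.556
  t = (1 - (3)·-1.250 - (-1)·1.167 - (4)·2.250) / (9) = -0.343
Residual b − A·x = (-3.702, 2.631, -4.174, 1.689); ∞-norm = 4.174

4.174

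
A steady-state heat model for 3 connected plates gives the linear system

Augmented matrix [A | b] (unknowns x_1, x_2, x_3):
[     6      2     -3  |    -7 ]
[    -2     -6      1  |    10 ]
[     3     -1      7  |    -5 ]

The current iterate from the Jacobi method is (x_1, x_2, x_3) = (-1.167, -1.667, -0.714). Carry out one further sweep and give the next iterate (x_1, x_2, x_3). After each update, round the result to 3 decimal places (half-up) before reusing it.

One sweep:
  x_1 = (-7 - (2)·-1.667 - (-3)·-0.714) / (6) = -0.968
  x_2 = (10 - (-2)·-1.167 - (1)·-0.714) / (-6) = -1.397
  x_3 = (-5 - (3)·-1.167 - (-1)·-1.667) / (7) = -0.452

(-0.968, -1.397, -0.452)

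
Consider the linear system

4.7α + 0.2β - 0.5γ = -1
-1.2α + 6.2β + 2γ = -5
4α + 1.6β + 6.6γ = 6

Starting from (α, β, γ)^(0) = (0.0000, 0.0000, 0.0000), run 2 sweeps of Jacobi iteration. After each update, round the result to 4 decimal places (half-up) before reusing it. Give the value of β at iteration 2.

-1.1409

Iteration 1:
  α = (-1 - (0.2)·0.0000 - (-0.5)·0.0000) / (4.7) = -0.2128
  β = (-5 - (-1.2)·0.0000 - (2)·0.0000) / (6.2) = -0.8065
  γ = (6 - (4)·0.0000 - (1.6)·0.0000) / (6.6) = 0.9091
Iteration 2:
  α = (-1 - (0.2)·-0.8065 - (-0.5)·0.9091) / (4.7) = -0.0817
  β = (-5 - (-1.2)·-0.2128 - (2)·0.9091) / (6.2) = -1.1409
  γ = (6 - (4)·-0.2128 - (1.6)·-0.8065) / (6.6) = 1.2336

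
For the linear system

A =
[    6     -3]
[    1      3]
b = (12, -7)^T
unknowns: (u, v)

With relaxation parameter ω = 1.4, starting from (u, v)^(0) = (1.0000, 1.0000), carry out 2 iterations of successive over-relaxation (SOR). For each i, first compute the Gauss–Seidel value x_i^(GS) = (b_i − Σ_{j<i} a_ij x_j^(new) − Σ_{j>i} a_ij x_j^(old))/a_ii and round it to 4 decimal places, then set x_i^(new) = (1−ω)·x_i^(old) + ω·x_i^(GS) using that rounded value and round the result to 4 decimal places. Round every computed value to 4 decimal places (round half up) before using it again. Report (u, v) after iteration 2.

(-2.0194, -0.2789)

Iteration 1:
  u: GS value = (12 - (-3)·1.0000) / (6) = 2.5000;  u ← (1−ω)·1.0000 + ω·2.5000 = 3.1000
  v: GS value = (-7 - (1)·3.1000) / (3) = -3.3667;  v ← (1−ω)·1.0000 + ω·-3.3667 = -5.1134
Iteration 2:
  u: GS value = (12 - (-3)·-5.1134) / (6) = -0.5567;  u ← (1−ω)·3.1000 + ω·-0.5567 = -2.0194
  v: GS value = (-7 - (1)·-2.0194) / (3) = -1.6602;  v ← (1−ω)·-5.1134 + ω·-1.6602 = -0.2789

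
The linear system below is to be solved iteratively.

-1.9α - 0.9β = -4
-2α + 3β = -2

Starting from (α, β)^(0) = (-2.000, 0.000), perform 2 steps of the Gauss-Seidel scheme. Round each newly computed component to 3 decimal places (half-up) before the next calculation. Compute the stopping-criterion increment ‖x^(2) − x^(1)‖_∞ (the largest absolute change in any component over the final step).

0.349

Iteration 1:
  α = (-4 - (-0.9)·0.000) / (-1.9) = 2.105
  β = (-2 - (-2)·2.105) / (3) = 0.737
Iteration 2:
  α = (-4 - (-0.9)·0.737) / (-1.9) = 1.756
  β = (-2 - (-2)·1.756) / (3) = 0.504
Change: (-0.349, -0.233) → max |·| = 0.349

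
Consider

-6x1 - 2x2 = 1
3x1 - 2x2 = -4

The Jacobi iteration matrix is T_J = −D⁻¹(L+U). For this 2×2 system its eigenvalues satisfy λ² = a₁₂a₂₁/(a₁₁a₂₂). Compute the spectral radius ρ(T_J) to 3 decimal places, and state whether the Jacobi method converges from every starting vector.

0.707

a₁₂a₂₁/(a₁₁a₂₂) = (-2)·(3) / ((-6)·(-2)) = -0.500000
ρ = √|-0.500000| = √0.500000 = 0.707
ρ < 1, so Jacobi converges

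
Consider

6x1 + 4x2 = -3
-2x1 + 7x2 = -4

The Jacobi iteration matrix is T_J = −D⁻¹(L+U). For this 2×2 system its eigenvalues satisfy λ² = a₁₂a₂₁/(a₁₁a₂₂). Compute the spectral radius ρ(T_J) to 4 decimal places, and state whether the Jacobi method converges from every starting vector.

a₁₂a₂₁/(a₁₁a₂₂) = (4)·(-2) / ((6)·(7)) = -0.190476
ρ = √|-0.190476| = √0.190476 = 0.4364
ρ < 1, so Jacobi converges

0.4364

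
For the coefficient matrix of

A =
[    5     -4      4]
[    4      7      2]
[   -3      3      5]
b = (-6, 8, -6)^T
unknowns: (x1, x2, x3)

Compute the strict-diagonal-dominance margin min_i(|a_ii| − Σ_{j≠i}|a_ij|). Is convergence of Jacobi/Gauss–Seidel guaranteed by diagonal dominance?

-3

row 1: |5| − (4+4) = -3
row 2: |7| − (4+2) = 1
row 3: |5| − (3+3) = -1
minimum over rows = -3 → not strictly diagonally dominant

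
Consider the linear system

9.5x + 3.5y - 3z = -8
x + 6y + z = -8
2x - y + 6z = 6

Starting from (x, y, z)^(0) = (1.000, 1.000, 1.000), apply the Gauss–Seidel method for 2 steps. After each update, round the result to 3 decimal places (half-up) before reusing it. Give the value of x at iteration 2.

Iteration 1:
  x = (-8 - (3.5)·1.000 - (-3)·1.000) / (9.5) = -0.895
  y = (-8 - (1)·-0.895 - (1)·1.000) / (6) = -1.351
  z = (6 - (2)·-0.895 - (-1)·-1.351) / (6) = 1.073
Iteration 2:
  x = (-8 - (3.5)·-1.351 - (-3)·1.073) / (9.5) = -0.006
  y = (-8 - (1)·-0.006 - (1)·1.073) / (6) = -1.511
  z = (6 - (2)·-0.006 - (-1)·-1.511) / (6) = 0.750

-0.006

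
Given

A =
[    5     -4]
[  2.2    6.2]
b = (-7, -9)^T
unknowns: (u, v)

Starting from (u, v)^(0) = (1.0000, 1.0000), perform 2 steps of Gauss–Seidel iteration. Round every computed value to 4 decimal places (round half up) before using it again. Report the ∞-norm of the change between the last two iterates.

1.7910

Iteration 1:
  u = (-7 - (-4)·1.0000) / (5) = -0.6000
  v = (-9 - (2.2)·-0.6000) / (6.2) = -1.2387
Iteration 2:
  u = (-7 - (-4)·-1.2387) / (5) = -2.3910
  v = (-9 - (2.2)·-2.3910) / (6.2) = -0.6032
Change: (-1.7910, 0.6355) → max |·| = 1.7910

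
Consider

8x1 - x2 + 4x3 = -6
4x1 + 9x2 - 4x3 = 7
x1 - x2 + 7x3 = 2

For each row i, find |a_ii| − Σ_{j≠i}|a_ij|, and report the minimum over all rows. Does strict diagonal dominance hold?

row 1: |8| − (1+4) = 3
row 2: |9| − (4+4) = 1
row 3: |7| − (1+1) = 5
minimum over rows = 1 → strictly diagonally dominant (convergence guaranteed)

1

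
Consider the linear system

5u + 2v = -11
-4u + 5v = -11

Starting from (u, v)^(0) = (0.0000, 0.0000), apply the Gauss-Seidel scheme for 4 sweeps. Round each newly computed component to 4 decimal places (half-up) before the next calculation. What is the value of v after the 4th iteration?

Iteration 1:
  u = (-11 - (2)·0.0000) / (5) = -2.2000
  v = (-11 - (-4)·-2.2000) / (5) = -3.9600
Iteration 2:
  u = (-11 - (2)·-3.9600) / (5) = -0.6160
  v = (-11 - (-4)·-0.6160) / (5) = -2.6928
Iteration 3:
  u = (-11 - (2)·-2.6928) / (5) = -1.1229
  v = (-11 - (-4)·-1.1229) / (5) = -3.0983
Iteration 4:
  u = (-11 - (2)·-3.0983) / (5) = -0.9607
  v = (-11 - (-4)·-0.9607) / (5) = -2.9686

-2.9686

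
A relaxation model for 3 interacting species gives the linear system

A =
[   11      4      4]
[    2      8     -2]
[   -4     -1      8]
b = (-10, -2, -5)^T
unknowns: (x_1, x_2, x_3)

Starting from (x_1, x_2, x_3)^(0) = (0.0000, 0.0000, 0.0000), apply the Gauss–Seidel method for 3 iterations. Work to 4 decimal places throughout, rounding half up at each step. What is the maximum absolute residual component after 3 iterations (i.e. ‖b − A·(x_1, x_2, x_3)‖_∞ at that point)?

Iteration 1:
  x_1 = (-10 - (4)·0.0000 - (4)·0.0000) / (11) = -0.9091
  x_2 = (-2 - (2)·-0.9091 - (-2)·0.0000) / (8) = -0.0227
  x_3 = (-5 - (-4)·-0.9091 - (-1)·-0.0227) / (8) = -1.0824
Iteration 2:
  x_1 = (-10 - (4)·-0.0227 - (4)·-1.0824) / (11) = -0.5072
  x_2 = (-2 - (2)·-0.5072 - (-2)·-1.0824) / (8) = -0.3938
  x_3 = (-5 - (-4)·-0.5072 - (-1)·-0.3938) / (8) = -0.9278
Iteration 3:
  x_1 = (-10 - (4)·-0.3938 - (4)·-0.9278) / (11) = -0.4285
  x_2 = (-2 - (2)·-0.4285 - (-2)·-0.9278) / (8) = -0.3748
  x_3 = (-5 - (-4)·-0.4285 - (-1)·-0.3748) / (8) = -0.8861
Residual b − A·x = (-0.2429, 0.0832, 0.0000); ∞-norm = 0.2429

0.2429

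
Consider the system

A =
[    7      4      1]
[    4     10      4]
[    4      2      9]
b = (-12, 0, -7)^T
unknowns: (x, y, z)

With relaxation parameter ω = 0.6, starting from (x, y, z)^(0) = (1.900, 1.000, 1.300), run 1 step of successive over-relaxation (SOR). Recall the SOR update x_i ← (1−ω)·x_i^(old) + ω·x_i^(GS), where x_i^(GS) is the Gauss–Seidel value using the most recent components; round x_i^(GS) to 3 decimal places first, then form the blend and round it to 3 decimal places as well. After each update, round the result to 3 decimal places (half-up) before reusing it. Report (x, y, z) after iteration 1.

Iteration 1:
  x: GS value = (-12 - (4)·1.000 - (1)·1.300) / (7) = -2.471;  x ← (1−ω)·1.900 + ω·-2.471 = -0.723
  y: GS value = (0 - (4)·-0.723 - (4)·1.300) / (10) = -0.231;  y ← (1−ω)·1.000 + ω·-0.231 = 0.261
  z: GS value = (-7 - (4)·-0.723 - (2)·0.261) / (9) = -0.514;  z ← (1−ω)·1.300 + ω·-0.514 = 0.212

(-0.723, 0.261, 0.212)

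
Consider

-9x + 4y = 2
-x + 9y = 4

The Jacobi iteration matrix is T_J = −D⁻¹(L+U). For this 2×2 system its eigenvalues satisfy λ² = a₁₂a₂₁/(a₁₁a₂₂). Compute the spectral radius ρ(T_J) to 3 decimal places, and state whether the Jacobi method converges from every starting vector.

0.222

a₁₂a₂₁/(a₁₁a₂₂) = (4)·(-1) / ((-9)·(9)) = 0.049383
ρ = √|0.049383| = √0.049383 = 0.222
ρ < 1, so Jacobi converges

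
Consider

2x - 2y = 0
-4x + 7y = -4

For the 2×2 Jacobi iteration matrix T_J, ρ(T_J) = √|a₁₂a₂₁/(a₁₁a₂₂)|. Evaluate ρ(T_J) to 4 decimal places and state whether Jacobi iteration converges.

a₁₂a₂₁/(a₁₁a₂₂) = (-2)·(-4) / ((2)·(7)) = 0.571429
ρ = √|0.571429| = √0.571429 = 0.7559
ρ < 1, so Jacobi converges

0.7559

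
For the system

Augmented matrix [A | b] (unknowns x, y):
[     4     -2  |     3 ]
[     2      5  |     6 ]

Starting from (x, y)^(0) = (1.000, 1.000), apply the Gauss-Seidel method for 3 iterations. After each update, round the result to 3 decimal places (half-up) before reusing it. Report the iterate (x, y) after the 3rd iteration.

(1.130, 0.748)

Iteration 1:
  x = (3 - (-2)·1.000) / (4) = 1.250
  y = (6 - (2)·1.250) / (5) = 0.700
Iteration 2:
  x = (3 - (-2)·0.700) / (4) = 1.100
  y = (6 - (2)·1.100) / (5) = 0.760
Iteration 3:
  x = (3 - (-2)·0.760) / (4) = 1.130
  y = (6 - (2)·1.130) / (5) = 0.748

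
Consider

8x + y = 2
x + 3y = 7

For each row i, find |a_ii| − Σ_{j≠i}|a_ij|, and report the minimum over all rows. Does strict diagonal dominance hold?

row 1: |8| − (1) = 7
row 2: |3| − (1) = 2
minimum over rows = 2 → strictly diagonally dominant (convergence guaranteed)

2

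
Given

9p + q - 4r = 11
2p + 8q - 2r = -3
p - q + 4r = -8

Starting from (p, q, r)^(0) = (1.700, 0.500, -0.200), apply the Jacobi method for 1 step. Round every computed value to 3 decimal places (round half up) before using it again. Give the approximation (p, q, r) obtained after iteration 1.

Iteration 1:
  p = (11 - (1)·0.500 - (-4)·-0.200) / (9) = 1.078
  q = (-3 - (2)·1.700 - (-2)·-0.200) / (8) = -0.850
  r = (-8 - (1)·1.700 - (-1)·0.500) / (4) = -2.300

(1.078, -0.850, -2.300)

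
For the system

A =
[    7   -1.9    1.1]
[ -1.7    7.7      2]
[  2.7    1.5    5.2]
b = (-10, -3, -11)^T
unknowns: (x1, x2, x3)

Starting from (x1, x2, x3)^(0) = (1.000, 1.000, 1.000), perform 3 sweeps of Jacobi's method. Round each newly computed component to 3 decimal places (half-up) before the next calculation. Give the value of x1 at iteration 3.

Iteration 1:
  x1 = (-10 - (-1.9)·1.000 - (1.1)·1.000) / (7) = -1.314
  x2 = (-3 - (-1.7)·1.000 - (2)·1.000) / (7.7) = -0.429
  x3 = (-11 - (2.7)·1.000 - (1.5)·1.000) / (5.2) = -2.923
Iteration 2:
  x1 = (-10 - (-1.9)·-0.429 - (1.1)·-2.923) / (7) = -1.086
  x2 = (-3 - (-1.7)·-1.314 - (2)·-2.923) / (7.7) = 0.080
  x3 = (-11 - (2.7)·-1.314 - (1.5)·-0.429) / (5.2) = -1.309
Iteration 3:
  x1 = (-10 - (-1.9)·0.080 - (1.1)·-1.309) / (7) = -1.201
  x2 = (-3 - (-1.7)·-1.086 - (2)·-1.309) / (7.7) = -0.289
  x3 = (-11 - (2.7)·-1.086 - (1.5)·0.080) / (5.2) = -1.575

-1.201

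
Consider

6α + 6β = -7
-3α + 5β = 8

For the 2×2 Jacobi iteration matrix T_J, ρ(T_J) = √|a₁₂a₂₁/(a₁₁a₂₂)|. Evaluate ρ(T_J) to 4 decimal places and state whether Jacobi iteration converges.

0.7746

a₁₂a₂₁/(a₁₁a₂₂) = (6)·(-3) / ((6)·(5)) = -0.600000
ρ = √|-0.600000| = √0.600000 = 0.7746
ρ < 1, so Jacobi converges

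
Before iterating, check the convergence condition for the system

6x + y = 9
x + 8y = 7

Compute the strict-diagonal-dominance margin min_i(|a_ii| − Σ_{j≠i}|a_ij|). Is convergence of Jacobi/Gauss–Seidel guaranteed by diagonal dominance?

5

row 1: |6| − (1) = 5
row 2: |8| − (1) = 7
minimum over rows = 5 → strictly diagonally dominant (convergence guaranteed)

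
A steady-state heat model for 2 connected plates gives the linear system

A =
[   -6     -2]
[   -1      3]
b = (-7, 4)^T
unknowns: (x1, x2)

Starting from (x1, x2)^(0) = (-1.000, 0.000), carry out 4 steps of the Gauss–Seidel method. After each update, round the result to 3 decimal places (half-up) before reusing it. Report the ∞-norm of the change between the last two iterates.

0.007

Iteration 1:
  x1 = (-7 - (-2)·0.000) / (-6) = 1.167
  x2 = (4 - (-1)·1.167) / (3) = 1.722
Iteration 2:
  x1 = (-7 - (-2)·1.722) / (-6) = 0.593
  x2 = (4 - (-1)·0.593) / (3) = 1.531
Iteration 3:
  x1 = (-7 - (-2)·1.531) / (-6) = 0.656
  x2 = (4 - (-1)·0.656) / (3) = 1.552
Iteration 4:
  x1 = (-7 - (-2)·1.552) / (-6) = 0.649
  x2 = (4 - (-1)·0.649) / (3) = 1.550
Change: (-0.007, -0.002) → max |·| = 0.007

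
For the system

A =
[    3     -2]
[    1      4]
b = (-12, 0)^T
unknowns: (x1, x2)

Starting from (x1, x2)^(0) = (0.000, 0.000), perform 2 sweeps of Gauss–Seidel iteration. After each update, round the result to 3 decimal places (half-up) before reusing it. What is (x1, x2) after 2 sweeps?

Iteration 1:
  x1 = (-12 - (-2)·0.000) / (3) = -4.000
  x2 = (0 - (1)·-4.000) / (4) = 1.000
Iteration 2:
  x1 = (-12 - (-2)·1.000) / (3) = -3.333
  x2 = (0 - (1)·-3.333) / (4) = 0.833

(-3.333, 0.833)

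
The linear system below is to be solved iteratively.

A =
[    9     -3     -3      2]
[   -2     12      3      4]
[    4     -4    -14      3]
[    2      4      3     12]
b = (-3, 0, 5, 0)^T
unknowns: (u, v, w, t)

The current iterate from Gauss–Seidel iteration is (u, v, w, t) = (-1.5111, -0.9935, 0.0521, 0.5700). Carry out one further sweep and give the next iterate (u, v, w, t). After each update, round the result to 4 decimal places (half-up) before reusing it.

One sweep:
  u = (-3 - (-3)·-0.9935 - (-3)·0.0521 - (2)·0.5700) / (9) = -0.7738
  v = (0 - (-2)·-0.7738 - (3)·0.0521 - (4)·0.5700) / (12) = -0.3320
  w = (5 - (4)·-0.7738 - (-4)·-0.3320 - (3)·0.5700) / (-14) = -0.3612
  t = (0 - (2)·-0.7738 - (4)·-0.3320 - (3)·-0.3612) / (12) = 0.3299

(-0.7738, -0.3320, -0.3612, 0.3299)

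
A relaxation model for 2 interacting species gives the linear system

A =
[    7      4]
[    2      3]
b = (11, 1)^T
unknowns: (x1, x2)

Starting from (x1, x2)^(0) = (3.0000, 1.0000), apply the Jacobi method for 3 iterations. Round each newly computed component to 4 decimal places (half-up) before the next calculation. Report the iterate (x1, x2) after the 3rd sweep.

Iteration 1:
  x1 = (11 - (4)·1.0000) / (7) = 1.0000
  x2 = (1 - (2)·3.0000) / (3) = -1.6667
Iteration 2:
  x1 = (11 - (4)·-1.6667) / (7) = 2.5238
  x2 = (1 - (2)·1.0000) / (3) = -0.3333
Iteration 3:
  x1 = (11 - (4)·-0.3333) / (7) = 1.7619
  x2 = (1 - (2)·2.5238) / (3) = -1.3492

(1.7619, -1.3492)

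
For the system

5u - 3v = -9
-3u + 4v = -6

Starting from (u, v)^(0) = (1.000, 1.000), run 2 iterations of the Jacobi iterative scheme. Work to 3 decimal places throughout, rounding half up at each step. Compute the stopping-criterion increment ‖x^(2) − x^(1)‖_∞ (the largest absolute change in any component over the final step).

Iteration 1:
  u = (-9 - (-3)·1.000) / (5) = -1.200
  v = (-6 - (-3)·1.000) / (4) = -0.750
Iteration 2:
  u = (-9 - (-3)·-0.750) / (5) = -2.250
  v = (-6 - (-3)·-1.200) / (4) = -2.400
Change: (-1.050, -1.650) → max |·| = 1.650

1.650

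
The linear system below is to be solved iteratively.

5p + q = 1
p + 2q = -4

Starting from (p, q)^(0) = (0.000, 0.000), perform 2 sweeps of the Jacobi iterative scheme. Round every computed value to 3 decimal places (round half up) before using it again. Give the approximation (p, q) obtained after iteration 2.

(0.600, -2.100)

Iteration 1:
  p = (1 - (1)·0.000) / (5) = 0.200
  q = (-4 - (1)·0.000) / (2) = -2.000
Iteration 2:
  p = (1 - (1)·-2.000) / (5) = 0.600
  q = (-4 - (1)·0.200) / (2) = -2.100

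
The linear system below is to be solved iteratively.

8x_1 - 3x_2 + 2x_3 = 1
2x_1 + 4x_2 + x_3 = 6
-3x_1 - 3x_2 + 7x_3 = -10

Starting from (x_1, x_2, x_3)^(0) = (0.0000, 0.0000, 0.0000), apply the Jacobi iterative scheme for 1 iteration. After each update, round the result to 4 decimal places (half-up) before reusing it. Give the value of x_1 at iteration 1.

0.1250

Iteration 1:
  x_1 = (1 - (-3)·0.0000 - (2)·0.0000) / (8) = 0.1250
  x_2 = (6 - (2)·0.0000 - (1)·0.0000) / (4) = 1.5000
  x_3 = (-10 - (-3)·0.0000 - (-3)·0.0000) / (7) = -1.4286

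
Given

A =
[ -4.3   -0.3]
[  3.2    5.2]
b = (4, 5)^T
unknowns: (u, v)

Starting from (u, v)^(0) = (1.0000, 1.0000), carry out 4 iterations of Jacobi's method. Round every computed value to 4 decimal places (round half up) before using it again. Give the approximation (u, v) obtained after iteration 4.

Iteration 1:
  u = (4 - (-0.3)·1.0000) / (-4.3) = -1.0000
  v = (5 - (3.2)·1.0000) / (5.2) = 0.3462
Iteration 2:
  u = (4 - (-0.3)·0.3462) / (-4.3) = -0.9544
  v = (5 - (3.2)·-1.0000) / (5.2) = 1.5769
Iteration 3:
  u = (4 - (-0.3)·1.5769) / (-4.3) = -1.0402
  v = (5 - (3.2)·-0.9544) / (5.2) = 1.5489
Iteration 4:
  u = (4 - (-0.3)·1.5489) / (-4.3) = -1.0383
  v = (5 - (3.2)·-1.0402) / (5.2) = 1.6017

(-1.0383, 1.6017)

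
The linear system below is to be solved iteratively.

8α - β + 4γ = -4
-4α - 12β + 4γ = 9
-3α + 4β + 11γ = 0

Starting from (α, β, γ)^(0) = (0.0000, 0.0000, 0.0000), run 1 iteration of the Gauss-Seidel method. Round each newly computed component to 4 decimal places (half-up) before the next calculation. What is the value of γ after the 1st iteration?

Iteration 1:
  α = (-4 - (-1)·0.0000 - (4)·0.0000) / (8) = -0.5000
  β = (9 - (-4)·-0.5000 - (4)·0.0000) / (-12) = -0.5833
  γ = (0 - (-3)·-0.5000 - (4)·-0.5833) / (11) = 0.0757

0.0757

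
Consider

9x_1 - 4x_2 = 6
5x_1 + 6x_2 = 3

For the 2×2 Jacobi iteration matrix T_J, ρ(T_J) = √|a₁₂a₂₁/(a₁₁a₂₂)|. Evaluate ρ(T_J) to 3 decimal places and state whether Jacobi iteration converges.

a₁₂a₂₁/(a₁₁a₂₂) = (-4)·(5) / ((9)·(6)) = -0.370370
ρ = √|-0.370370| = √0.370370 = 0.609
ρ < 1, so Jacobi converges

0.609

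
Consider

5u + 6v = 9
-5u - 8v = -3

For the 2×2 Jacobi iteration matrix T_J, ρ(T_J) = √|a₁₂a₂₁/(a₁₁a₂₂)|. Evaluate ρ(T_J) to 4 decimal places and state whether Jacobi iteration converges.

0.8660

a₁₂a₂₁/(a₁₁a₂₂) = (6)·(-5) / ((5)·(-8)) = 0.750000
ρ = √|0.750000| = √0.750000 = 0.8660
ρ < 1, so Jacobi converges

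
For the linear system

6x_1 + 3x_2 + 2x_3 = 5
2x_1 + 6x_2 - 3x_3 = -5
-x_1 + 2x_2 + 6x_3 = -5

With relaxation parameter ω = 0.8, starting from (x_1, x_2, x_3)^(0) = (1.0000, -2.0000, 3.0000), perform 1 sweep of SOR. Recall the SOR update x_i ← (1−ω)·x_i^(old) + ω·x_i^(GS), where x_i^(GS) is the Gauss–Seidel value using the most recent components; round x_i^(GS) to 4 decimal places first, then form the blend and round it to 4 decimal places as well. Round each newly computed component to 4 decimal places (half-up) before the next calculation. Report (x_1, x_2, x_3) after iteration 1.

(0.8666, -0.0978, 0.0750)

Iteration 1:
  x_1: GS value = (5 - (3)·-2.0000 - (2)·3.0000) / (6) = 0.8333;  x_1 ← (1−ω)·1.0000 + ω·0.8333 = 0.8666
  x_2: GS value = (-5 - (2)·0.8666 - (-3)·3.0000) / (6) = 0.3778;  x_2 ← (1−ω)·-2.0000 + ω·0.3778 = -0.0978
  x_3: GS value = (-5 - (-1)·0.8666 - (2)·-0.0978) / (6) = -0.6563;  x_3 ← (1−ω)·3.0000 + ω·-0.6563 = 0.0750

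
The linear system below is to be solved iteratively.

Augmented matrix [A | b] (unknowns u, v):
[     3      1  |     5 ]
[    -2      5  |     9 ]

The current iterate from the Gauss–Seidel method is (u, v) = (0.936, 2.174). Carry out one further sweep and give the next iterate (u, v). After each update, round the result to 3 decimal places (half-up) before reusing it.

(0.942, 2.177)

One sweep:
  u = (5 - (1)·2.174) / (3) = 0.942
  v = (9 - (-2)·0.942) / (5) = 2.177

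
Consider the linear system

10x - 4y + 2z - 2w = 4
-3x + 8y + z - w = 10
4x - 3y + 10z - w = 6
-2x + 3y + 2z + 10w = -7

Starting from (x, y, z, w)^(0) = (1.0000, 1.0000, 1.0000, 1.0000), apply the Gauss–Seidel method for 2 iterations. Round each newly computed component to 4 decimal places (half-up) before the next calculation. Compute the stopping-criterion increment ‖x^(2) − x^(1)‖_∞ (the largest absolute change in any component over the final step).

Iteration 1:
  x = (4 - (-4)·1.0000 - (2)·1.0000 - (-2)·1.0000) / (10) = 0.8000
  y = (10 - (-3)·0.8000 - (1)·1.0000 - (-1)·1.0000) / (8) = 1.5500
  z = (6 - (4)·0.8000 - (-3)·1.5500 - (-1)·1.0000) / (10) = 0.8450
  w = (-7 - (-2)·0.8000 - (3)·1.5500 - (2)·0.8450) / (10) = -1.1740
Iteration 2:
  x = (4 - (-4)·1.5500 - (2)·0.8450 - (-2)·-1.1740) / (10) = 0.6162
  y = (10 - (-3)·0.6162 - (1)·0.8450 - (-1)·-1.1740) / (8) = 1.2287
  z = (6 - (4)·0.6162 - (-3)·1.2287 - (-1)·-1.1740) / (10) = 0.6047
  w = (-7 - (-2)·0.6162 - (3)·1.2287 - (2)·0.6047) / (10) = -1.0663
Change: (-0.1838, -0.3213, -0.2403, 0.1077) → max |·| = 0.3213

0.3213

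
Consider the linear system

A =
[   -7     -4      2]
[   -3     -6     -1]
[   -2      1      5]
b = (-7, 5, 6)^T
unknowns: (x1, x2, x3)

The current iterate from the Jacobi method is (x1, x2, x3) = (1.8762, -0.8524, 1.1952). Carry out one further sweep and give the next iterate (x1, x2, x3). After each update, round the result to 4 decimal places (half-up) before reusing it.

(1.8286, -1.9706, 2.1210)

One sweep:
  x1 = (-7 - (-4)·-0.8524 - (2)·1.1952) / (-7) = 1.8286
  x2 = (5 - (-3)·1.8762 - (-1)·1.1952) / (-6) = -1.9706
  x3 = (6 - (-2)·1.8762 - (1)·-0.8524) / (5) = 2.1210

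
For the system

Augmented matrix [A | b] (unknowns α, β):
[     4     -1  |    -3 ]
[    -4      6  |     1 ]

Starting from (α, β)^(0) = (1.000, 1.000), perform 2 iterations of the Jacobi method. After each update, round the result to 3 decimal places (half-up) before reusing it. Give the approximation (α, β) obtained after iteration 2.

(-0.542, -0.167)

Iteration 1:
  α = (-3 - (-1)·1.000) / (4) = -0.500
  β = (1 - (-4)·1.000) / (6) = 0.833
Iteration 2:
  α = (-3 - (-1)·0.833) / (4) = -0.542
  β = (1 - (-4)·-0.500) / (6) = -0.167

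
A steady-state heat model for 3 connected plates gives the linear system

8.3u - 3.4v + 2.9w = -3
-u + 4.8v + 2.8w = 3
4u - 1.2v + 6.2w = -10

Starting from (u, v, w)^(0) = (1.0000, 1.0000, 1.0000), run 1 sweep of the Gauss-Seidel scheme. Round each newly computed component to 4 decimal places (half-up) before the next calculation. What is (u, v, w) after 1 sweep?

Iteration 1:
  u = (-3 - (-3.4)·1.0000 - (2.9)·1.0000) / (8.3) = -0.3012
  v = (3 - (-1)·-0.3012 - (2.8)·1.0000) / (4.8) = -0.0211
  w = (-10 - (4)·-0.3012 - (-1.2)·-0.0211) / (6.2) = -1.4227

(-0.3012, -0.0211, -1.4227)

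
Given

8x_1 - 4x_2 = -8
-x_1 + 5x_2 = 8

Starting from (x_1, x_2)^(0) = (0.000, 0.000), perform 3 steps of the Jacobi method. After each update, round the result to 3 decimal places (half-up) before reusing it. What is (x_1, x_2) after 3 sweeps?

(-0.300, 1.560)

Iteration 1:
  x_1 = (-8 - (-4)·0.000) / (8) = -1.000
  x_2 = (8 - (-1)·0.000) / (5) = 1.600
Iteration 2:
  x_1 = (-8 - (-4)·1.600) / (8) = -0.200
  x_2 = (8 - (-1)·-1.000) / (5) = 1.400
Iteration 3:
  x_1 = (-8 - (-4)·1.400) / (8) = -0.300
  x_2 = (8 - (-1)·-0.200) / (5) = 1.560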